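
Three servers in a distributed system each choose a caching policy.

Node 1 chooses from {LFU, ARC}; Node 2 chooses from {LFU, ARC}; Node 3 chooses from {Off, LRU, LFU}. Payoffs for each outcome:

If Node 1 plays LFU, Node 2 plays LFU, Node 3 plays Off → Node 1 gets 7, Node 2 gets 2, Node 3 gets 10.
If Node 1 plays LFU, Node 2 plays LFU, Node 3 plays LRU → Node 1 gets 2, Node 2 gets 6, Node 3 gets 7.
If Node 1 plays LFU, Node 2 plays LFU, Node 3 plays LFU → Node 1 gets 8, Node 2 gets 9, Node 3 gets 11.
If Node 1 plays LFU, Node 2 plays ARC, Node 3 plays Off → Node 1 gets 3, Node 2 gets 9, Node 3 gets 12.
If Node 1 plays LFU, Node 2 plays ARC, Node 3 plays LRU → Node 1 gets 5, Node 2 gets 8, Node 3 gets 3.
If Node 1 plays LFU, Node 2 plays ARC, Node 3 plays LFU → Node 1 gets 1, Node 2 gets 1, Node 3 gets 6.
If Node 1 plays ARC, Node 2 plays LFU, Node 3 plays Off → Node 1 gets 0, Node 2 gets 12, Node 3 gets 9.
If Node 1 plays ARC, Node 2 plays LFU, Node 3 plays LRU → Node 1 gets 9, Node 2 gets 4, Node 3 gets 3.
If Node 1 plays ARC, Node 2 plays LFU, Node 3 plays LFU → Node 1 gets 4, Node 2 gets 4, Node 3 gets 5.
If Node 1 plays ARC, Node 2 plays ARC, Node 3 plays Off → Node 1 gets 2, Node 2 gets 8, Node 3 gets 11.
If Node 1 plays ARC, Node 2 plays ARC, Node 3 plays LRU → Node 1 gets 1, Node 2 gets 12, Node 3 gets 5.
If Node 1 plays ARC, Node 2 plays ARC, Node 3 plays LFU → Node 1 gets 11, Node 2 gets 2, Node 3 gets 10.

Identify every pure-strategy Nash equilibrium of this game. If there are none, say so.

(LFU, LFU, Off): Node 2 can switch to ARC (2 → 9). Not NE.
(LFU, LFU, LRU): Node 1 can switch to ARC (2 → 9). Not NE.
(LFU, LFU, LFU): Node 1 gets 8, best alternative 4; Node 2 gets 9, best alternative 1; Node 3 gets 11, best alternative 10. No profitable deviation — NE.
(LFU, ARC, Off): Node 1 gets 3, best alternative 2; Node 2 gets 9, best alternative 2; Node 3 gets 12, best alternative 6. No profitable deviation — NE.
(LFU, ARC, LRU): Node 3 can switch to Off (3 → 12). Not NE.
(LFU, ARC, LFU): Node 1 can switch to ARC (1 → 11). Not NE.
(ARC, LFU, Off): Node 1 can switch to LFU (0 → 7). Not NE.
(ARC, LFU, LRU): Node 2 can switch to ARC (4 → 12). Not NE.
(The remaining 4 profiles each have a profitable deviation by the same check.)

The pure Nash equilibria are (LFU, LFU, LFU) and (LFU, ARC, Off).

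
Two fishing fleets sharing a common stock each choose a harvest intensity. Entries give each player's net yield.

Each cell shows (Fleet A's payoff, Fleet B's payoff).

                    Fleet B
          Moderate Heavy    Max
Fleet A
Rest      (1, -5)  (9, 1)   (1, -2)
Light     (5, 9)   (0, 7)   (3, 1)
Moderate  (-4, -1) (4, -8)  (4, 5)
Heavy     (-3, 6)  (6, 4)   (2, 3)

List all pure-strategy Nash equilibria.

For each player, find the best response to each opponent profile; mutual best responses are the pure NE.
Fleet A against Moderate: payoffs 1, 5, -4, -3 → best response Light.
Fleet A against Heavy: payoffs 9, 0, 4, 6 → best response Rest.
Fleet A against Max: payoffs 1, 3, 4, 2 → best response Moderate.
Fleet B against Rest: payoffs -5, 1, -2 → best response Heavy.
Fleet B against Light: payoffs 9, 7, 1 → best response Moderate.
Fleet B against Moderate: payoffs -1, -8, 5 → best response Max.
Fleet B against Heavy: payoffs 6, 4, 3 → best response Moderate.
Mutual best responses: (Rest, Heavy); (Light, Moderate); (Moderate, Max).

The pure Nash equilibria are (Rest, Heavy); (Light, Moderate); (Moderate, Max).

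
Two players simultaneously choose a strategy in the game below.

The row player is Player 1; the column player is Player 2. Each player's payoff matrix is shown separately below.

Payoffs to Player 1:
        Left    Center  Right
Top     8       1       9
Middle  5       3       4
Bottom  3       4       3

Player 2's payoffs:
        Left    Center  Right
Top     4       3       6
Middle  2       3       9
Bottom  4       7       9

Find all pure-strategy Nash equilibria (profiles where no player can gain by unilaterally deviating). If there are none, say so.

(Top, Left): Player 2 can switch to Right (4 → 6). Not NE.
(Top, Center): Player 1 can switch to Middle (1 → 3). Not NE.
(Top, Right): Player 1 gets 9, best alternative 4; Player 2 gets 6, best alternative 4. No profitable deviation — NE.
(Middle, Left): Player 1 can switch to Top (5 → 8). Not NE.
(Middle, Center): Player 1 can switch to Bottom (3 → 4). Not NE.
(Middle, Right): Player 1 can switch to Top (4 → 9). Not NE.
(Bottom, Left): Player 1 can switch to Top (3 → 8). Not NE.
(Bottom, Center): Player 2 can switch to Right (7 → 9). Not NE.
(Bottom, Right): Player 1 can switch to Top (3 → 9). Not NE.

Pure NE: (Top, Right)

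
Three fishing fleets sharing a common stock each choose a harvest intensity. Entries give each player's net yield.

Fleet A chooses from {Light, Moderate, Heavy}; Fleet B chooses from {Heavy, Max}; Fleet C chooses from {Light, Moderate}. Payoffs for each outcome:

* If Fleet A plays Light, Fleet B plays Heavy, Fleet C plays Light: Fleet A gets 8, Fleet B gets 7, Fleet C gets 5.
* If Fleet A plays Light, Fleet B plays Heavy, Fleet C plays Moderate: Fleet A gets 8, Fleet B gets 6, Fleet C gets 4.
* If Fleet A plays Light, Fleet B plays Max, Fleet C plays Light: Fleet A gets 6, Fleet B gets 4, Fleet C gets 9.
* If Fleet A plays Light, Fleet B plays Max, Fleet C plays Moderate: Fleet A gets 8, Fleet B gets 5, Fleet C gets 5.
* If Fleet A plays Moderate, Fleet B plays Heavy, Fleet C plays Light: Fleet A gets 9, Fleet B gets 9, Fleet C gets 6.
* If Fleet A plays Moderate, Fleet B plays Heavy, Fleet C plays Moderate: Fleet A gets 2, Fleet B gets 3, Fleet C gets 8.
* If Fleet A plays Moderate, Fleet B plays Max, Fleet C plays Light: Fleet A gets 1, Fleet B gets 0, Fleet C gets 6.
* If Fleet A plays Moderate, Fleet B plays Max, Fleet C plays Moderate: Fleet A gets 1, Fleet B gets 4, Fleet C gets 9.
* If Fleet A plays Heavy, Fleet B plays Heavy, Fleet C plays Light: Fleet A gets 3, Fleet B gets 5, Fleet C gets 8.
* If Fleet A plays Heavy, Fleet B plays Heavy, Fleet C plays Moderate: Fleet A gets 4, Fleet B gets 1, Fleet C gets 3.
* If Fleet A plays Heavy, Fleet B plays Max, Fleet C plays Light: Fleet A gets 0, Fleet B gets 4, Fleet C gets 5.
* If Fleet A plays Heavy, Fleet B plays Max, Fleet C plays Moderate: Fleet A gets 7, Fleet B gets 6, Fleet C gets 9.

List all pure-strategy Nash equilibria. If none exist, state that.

For each player, find the best response to each opponent profile; mutual best responses are the pure NE.
Fleet A against (Heavy, Light): payoffs 8, 9, 3 → best response Moderate.
Fleet A against (Heavy, Moderate): payoffs 8, 2, 4 → best response Light.
Fleet A against (Max, Light): payoffs 6, 1, 0 → best response Light.
Fleet A against (Max, Moderate): payoffs 8, 1, 7 → best response Light.
Fleet B against (Light, Light): payoffs 7, 4 → best response Heavy.
Fleet B against (Light, Moderate): payoffs 6, 5 → best response Heavy.
Fleet B against (Moderate, Light): payoffs 9, 0 → best response Heavy.
Fleet B against (Moderate, Moderate): payoffs 3, 4 → best response Max.
Fleet B against (Heavy, Light): payoffs 5, 4 → best response Heavy.
Fleet B against (Heavy, Moderate): payoffs 1, 6 → best response Max.
Fleet C against (Light, Heavy): payoffs 5, 4 → best response Light.
Fleet C against (Light, Max): payoffs 9, 5 → best response Light.
Fleet C against (Moderate, Heavy): payoffs 6, 8 → best response Moderate.
Fleet C against (Moderate, Max): payoffs 6, 9 → best response Moderate.
Fleet C against (Heavy, Heavy): payoffs 8, 3 → best response Light.
Fleet C against (Heavy, Max): payoffs 5, 9 → best response Moderate.
No profile is a mutual best response for all players.

none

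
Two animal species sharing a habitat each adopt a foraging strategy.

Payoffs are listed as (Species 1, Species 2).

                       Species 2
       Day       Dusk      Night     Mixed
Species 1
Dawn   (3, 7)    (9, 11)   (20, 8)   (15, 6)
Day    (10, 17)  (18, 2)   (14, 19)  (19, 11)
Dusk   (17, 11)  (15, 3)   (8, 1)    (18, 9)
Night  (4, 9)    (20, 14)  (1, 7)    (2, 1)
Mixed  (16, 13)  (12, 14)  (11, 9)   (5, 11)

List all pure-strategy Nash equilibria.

(Dusk, Day), (Night, Dusk)

(Dawn, Day): Species 1 can switch to Day (3 → 10). Not NE.
(Dawn, Dusk): Species 1 can switch to Day (9 → 18). Not NE.
(Dawn, Night): Species 2 can switch to Dusk (8 → 11). Not NE.
(Dawn, Mixed): Species 1 can switch to Day (15 → 19). Not NE.
(Day, Day): Species 1 can switch to Dusk (10 → 17). Not NE.
(Day, Dusk): Species 1 can switch to Night (18 → 20). Not NE.
(Dusk, Day): Species 1 gets 17, best alternative 16; Species 2 gets 11, best alternative 9. No profitable deviation — NE.
(Night, Dusk): Species 1 gets 20, best alternative 18; Species 2 gets 14, best alternative 9. No profitable deviation — NE.
(The remaining 12 profiles each have a profitable deviation by the same check.)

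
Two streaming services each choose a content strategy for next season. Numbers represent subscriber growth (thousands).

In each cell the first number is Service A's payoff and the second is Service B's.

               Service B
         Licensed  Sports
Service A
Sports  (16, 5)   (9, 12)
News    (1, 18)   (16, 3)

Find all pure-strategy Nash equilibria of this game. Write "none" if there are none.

(Sports, Licensed): Service B can switch to Sports (5 → 12). Not NE.
(Sports, Sports): Service A can switch to News (9 → 16). Not NE.
(News, Licensed): Service A can switch to Sports (1 → 16). Not NE.
(News, Sports): Service B can switch to Licensed (3 → 18). Not NE.

none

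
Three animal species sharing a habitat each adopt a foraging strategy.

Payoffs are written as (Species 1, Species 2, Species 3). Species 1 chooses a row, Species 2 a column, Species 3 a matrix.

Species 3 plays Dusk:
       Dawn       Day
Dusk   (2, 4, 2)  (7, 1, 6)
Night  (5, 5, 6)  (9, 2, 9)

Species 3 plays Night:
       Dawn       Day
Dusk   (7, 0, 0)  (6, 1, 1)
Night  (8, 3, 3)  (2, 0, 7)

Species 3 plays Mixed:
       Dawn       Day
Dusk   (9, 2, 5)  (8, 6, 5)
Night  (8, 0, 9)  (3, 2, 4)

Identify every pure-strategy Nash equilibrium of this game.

This game has no pure Nash equilibrium.

(Dusk, Dawn, Dusk): Species 1 can switch to Night (2 → 5). Not NE.
(Dusk, Dawn, Night): Species 1 can switch to Night (7 → 8). Not NE.
(Dusk, Dawn, Mixed): Species 2 can switch to Day (2 → 6). Not NE.
(Dusk, Day, Dusk): Species 1 can switch to Night (7 → 9). Not NE.
(Dusk, Day, Night): Species 3 can switch to Dusk (1 → 6). Not NE.
(Dusk, Day, Mixed): Species 3 can switch to Dusk (5 → 6). Not NE.
(Night, Dawn, Dusk): Species 3 can switch to Mixed (6 → 9). Not NE.
(Night, Dawn, Night): Species 3 can switch to Dusk (3 → 6). Not NE.
(Night, Dawn, Mixed): Species 1 can switch to Dusk (8 → 9). Not NE.
(Night, Day, Dusk): Species 2 can switch to Dawn (2 → 5). Not NE.
(The remaining 2 profiles each have a profitable deviation by the same check.)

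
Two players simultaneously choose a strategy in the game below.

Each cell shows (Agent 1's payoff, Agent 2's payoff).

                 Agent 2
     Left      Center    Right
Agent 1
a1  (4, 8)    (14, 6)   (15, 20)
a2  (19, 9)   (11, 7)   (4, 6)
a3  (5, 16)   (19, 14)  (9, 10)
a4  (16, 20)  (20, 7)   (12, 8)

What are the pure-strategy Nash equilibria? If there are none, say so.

(a1, Left): Agent 1 can switch to a2 (4 → 19). Not NE.
(a1, Center): Agent 1 can switch to a3 (14 → 19). Not NE.
(a1, Right): Agent 1 gets 15, best alternative 12; Agent 2 gets 20, best alternative 8. No profitable deviation — NE.
(a2, Left): Agent 1 gets 19, best alternative 16; Agent 2 gets 9, best alternative 7. No profitable deviation — NE.
(a2, Center): Agent 1 can switch to a1 (11 → 14). Not NE.
(a2, Right): Agent 1 can switch to a1 (4 → 15). Not NE.
(a3, Left): Agent 1 can switch to a2 (5 → 19). Not NE.
(a3, Center): Agent 1 can switch to a4 (19 → 20). Not NE.
(a3, Right): Agent 1 can switch to a1 (9 → 15). Not NE.
(a4, Left): Agent 1 can switch to a2 (16 → 19). Not NE.
(The remaining 2 profiles each have a profitable deviation by the same check.)

(a1, Right) and (a2, Left)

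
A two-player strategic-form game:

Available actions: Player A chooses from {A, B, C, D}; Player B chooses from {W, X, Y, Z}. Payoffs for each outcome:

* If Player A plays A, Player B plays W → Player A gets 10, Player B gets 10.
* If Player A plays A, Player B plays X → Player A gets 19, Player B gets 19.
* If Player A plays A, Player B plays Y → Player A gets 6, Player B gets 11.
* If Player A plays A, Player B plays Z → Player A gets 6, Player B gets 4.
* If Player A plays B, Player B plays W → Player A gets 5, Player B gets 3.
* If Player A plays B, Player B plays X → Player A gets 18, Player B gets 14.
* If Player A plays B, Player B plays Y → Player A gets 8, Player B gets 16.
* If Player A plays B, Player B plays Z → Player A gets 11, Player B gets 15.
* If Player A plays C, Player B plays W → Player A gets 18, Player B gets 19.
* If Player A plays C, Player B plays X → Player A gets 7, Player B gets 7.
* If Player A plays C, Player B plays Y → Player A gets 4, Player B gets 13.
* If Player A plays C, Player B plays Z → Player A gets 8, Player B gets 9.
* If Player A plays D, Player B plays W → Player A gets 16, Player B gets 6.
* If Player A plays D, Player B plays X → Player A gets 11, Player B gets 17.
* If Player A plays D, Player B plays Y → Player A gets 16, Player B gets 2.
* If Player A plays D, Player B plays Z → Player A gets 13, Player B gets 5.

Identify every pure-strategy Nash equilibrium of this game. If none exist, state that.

Player A against W: payoffs 10, 5, 18, 16 → best response C.
Player A against X: payoffs 19, 18, 7, 11 → best response A.
Player A against Y: payoffs 6, 8, 4, 16 → best response D.
Player A against Z: payoffs 6, 11, 8, 13 → best response D.
Player B against A: payoffs 10, 19, 11, 4 → best response X.
Player B against B: payoffs 3, 14, 16, 15 → best response Y.
Player B against C: payoffs 19, 7, 13, 9 → best response W.
Player B against D: payoffs 6, 17, 2, 5 → best response X.
Mutual best responses: (A, X); (C, W).

The pure Nash equilibria are (A, X) and (C, W).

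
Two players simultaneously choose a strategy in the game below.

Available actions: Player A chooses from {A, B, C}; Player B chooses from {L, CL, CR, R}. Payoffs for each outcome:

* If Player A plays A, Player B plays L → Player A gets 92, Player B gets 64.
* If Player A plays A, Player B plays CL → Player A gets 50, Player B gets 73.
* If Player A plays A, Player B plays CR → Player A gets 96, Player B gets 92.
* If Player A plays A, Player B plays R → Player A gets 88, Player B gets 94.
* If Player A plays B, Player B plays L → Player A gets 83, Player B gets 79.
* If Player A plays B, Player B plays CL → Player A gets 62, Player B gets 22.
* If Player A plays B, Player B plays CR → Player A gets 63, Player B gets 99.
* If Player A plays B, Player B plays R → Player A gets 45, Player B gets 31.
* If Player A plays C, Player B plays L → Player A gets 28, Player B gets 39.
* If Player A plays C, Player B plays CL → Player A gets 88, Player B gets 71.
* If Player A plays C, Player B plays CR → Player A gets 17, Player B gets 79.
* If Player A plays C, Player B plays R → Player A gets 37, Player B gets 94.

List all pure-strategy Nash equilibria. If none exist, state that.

(A, R)

Mark each player's best response to every combination of opponents' strategies; a profile where every player is best-responding is a pure Nash equilibrium.
Player A against L: payoffs 92, 83, 28 → best response A.
Player A against CL: payoffs 50, 62, 88 → best response C.
Player A against CR: payoffs 96, 63, 17 → best response A.
Player A against R: payoffs 88, 45, 37 → best response A.
Player B against A: payoffs 64, 73, 92, 94 → best response R.
Player B against B: payoffs 79, 22, 99, 31 → best response CR.
Player B against C: payoffs 39, 71, 79, 94 → best response R.
Mutual best responses: (A, R).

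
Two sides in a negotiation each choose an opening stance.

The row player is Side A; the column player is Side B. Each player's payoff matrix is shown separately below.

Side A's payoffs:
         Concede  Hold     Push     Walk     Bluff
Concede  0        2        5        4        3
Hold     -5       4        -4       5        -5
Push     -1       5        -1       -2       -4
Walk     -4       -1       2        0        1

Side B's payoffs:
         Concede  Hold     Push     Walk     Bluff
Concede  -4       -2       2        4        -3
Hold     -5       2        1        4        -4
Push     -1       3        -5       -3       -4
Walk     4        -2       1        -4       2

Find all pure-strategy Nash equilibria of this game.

Side A against Concede: payoffs 0, -5, -1, -4 → best response Concede.
Side A against Hold: payoffs 2, 4, 5, -1 → best response Push.
Side A against Push: payoffs 5, -4, -1, 2 → best response Concede.
Side A against Walk: payoffs 4, 5, -2, 0 → best response Hold.
Side A against Bluff: payoffs 3, -5, -4, 1 → best response Concede.
Side B against Concede: payoffs -4, -2, 2, 4, -3 → best response Walk.
Side B against Hold: payoffs -5, 2, 1, 4, -4 → best response Walk.
Side B against Push: payoffs -1, 3, -5, -3, -4 → best response Hold.
Side B against Walk: payoffs 4, -2, 1, -4, 2 → best response Concede.
Mutual best responses: (Hold, Walk); (Push, Hold).

Pure-strategy Nash equilibria: (Hold, Walk); (Push, Hold)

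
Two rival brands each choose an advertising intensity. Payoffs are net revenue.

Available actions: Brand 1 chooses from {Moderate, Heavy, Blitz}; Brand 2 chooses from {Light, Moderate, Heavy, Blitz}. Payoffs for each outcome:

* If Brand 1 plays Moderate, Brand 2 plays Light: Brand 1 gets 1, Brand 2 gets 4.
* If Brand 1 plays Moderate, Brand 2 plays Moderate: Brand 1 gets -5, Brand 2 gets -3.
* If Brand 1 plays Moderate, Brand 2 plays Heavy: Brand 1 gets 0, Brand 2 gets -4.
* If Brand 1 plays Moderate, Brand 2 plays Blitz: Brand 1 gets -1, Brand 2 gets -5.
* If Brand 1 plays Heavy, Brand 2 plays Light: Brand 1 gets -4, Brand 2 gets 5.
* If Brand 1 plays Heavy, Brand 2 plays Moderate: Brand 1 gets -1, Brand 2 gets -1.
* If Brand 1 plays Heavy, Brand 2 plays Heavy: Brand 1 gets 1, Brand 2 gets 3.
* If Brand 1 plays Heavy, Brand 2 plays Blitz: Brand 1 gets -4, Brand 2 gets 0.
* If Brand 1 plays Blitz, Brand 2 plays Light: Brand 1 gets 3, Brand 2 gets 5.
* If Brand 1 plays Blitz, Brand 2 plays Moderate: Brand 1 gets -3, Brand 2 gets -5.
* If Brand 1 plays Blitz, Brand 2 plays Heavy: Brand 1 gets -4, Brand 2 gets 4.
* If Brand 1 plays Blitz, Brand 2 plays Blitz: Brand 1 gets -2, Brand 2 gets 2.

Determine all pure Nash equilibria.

Pure NE: (Blitz, Light)

Mark each player's best response to every combination of opponents' strategies; a profile where every player is best-responding is a pure Nash equilibrium.
Brand 1 against Light: payoffs 1, -4, 3 → best response Blitz.
Brand 1 against Moderate: payoffs -5, -1, -3 → best response Heavy.
Brand 1 against Heavy: payoffs 0, 1, -4 → best response Heavy.
Brand 1 against Blitz: payoffs -1, -4, -2 → best response Moderate.
Brand 2 against Moderate: payoffs 4, -3, -4, -5 → best response Light.
Brand 2 against Heavy: payoffs 5, -1, 3, 0 → best response Light.
Brand 2 against Blitz: payoffs 5, -5, 4, 2 → best response Light.
Mutual best responses: (Blitz, Light).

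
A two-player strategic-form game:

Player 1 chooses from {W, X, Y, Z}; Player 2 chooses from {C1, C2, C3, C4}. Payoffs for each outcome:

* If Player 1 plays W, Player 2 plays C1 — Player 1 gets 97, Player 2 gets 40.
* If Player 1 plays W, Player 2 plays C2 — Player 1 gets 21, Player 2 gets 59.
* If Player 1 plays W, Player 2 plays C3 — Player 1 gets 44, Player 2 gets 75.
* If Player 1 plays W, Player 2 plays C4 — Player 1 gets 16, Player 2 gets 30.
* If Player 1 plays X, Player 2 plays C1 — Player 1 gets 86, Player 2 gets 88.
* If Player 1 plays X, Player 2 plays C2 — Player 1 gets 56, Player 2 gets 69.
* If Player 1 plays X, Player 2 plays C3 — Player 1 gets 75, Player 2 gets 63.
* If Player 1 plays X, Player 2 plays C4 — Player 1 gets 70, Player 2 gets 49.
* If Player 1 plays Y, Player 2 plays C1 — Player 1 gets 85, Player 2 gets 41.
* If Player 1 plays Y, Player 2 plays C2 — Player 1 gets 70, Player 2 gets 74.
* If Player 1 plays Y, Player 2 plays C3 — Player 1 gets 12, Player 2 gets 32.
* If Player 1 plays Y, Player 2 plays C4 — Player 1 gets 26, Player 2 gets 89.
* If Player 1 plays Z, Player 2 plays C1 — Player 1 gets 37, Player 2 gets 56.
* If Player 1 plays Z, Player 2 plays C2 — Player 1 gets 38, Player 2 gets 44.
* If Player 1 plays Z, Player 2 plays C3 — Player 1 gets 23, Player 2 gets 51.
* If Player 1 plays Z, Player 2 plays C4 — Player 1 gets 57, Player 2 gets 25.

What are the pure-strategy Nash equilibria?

For each strategy profile, look for a profitable unilateral deviation.
(W, C1): Player 2 can switch to C2 (40 → 59). Not NE.
(W, C2): Player 1 can switch to X (21 → 56). Not NE.
(W, C3): Player 1 can switch to X (44 → 75). Not NE.
(W, C4): Player 1 can switch to X (16 → 70). Not NE.
(X, C1): Player 1 can switch to W (86 → 97). Not NE.
(X, C2): Player 1 can switch to Y (56 → 70). Not NE.
(The remaining 10 profiles each have a profitable deviation by the same check.)

none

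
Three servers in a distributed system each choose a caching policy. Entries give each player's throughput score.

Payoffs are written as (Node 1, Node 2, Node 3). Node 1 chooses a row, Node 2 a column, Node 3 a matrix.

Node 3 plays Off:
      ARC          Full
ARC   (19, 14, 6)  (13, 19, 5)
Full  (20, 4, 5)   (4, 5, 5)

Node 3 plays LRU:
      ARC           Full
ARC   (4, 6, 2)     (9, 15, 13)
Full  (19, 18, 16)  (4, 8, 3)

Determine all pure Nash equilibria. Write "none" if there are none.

Node 1 against (ARC, Off): payoffs 19, 20 → best response Full.
Node 1 against (ARC, LRU): payoffs 4, 19 → best response Full.
Node 1 against (Full, Off): payoffs 13, 4 → best response ARC.
Node 1 against (Full, LRU): payoffs 9, 4 → best response ARC.
Node 2 against (ARC, Off): payoffs 14, 19 → best response Full.
Node 2 against (ARC, LRU): payoffs 6, 15 → best response Full.
Node 2 against (Full, Off): payoffs 4, 5 → best response Full.
Node 2 against (Full, LRU): payoffs 18, 8 → best response ARC.
Node 3 against (ARC, ARC): payoffs 6, 2 → best response Off.
Node 3 against (ARC, Full): payoffs 5, 13 → best response LRU.
Node 3 against (Full, ARC): payoffs 5, 16 → best response LRU.
Node 3 against (Full, Full): payoffs 5, 3 → best response Off.
Mutual best responses: (ARC, Full, LRU); (Full, ARC, LRU).

Pure-strategy Nash equilibria: (ARC, Full, LRU); (Full, ARC, LRU)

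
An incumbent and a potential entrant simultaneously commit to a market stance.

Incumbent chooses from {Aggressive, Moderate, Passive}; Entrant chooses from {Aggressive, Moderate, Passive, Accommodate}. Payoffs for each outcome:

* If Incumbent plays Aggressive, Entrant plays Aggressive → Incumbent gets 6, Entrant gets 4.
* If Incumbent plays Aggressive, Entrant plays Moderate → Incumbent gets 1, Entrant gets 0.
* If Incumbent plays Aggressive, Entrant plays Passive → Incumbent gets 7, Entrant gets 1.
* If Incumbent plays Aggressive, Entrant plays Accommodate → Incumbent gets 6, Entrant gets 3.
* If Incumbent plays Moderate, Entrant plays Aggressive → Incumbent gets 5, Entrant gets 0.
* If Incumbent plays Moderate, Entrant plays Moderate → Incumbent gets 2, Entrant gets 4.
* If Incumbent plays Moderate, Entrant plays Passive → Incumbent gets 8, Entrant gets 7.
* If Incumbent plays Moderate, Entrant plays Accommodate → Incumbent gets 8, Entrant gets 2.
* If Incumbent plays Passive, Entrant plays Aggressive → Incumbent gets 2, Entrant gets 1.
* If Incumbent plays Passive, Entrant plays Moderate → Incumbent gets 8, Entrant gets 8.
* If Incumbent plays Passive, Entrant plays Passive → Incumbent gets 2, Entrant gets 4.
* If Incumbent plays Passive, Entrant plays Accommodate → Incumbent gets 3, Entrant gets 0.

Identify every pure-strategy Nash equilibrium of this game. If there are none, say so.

Pure-strategy Nash equilibria: (Aggressive, Aggressive), (Moderate, Passive), (Passive, Moderate)

(Aggressive, Aggressive): Incumbent gets 6, best alternative 5; Entrant gets 4, best alternative 3. No profitable deviation — NE.
(Aggressive, Moderate): Incumbent can switch to Moderate (1 → 2). Not NE.
(Aggressive, Passive): Incumbent can switch to Moderate (7 → 8). Not NE.
(Aggressive, Accommodate): Incumbent can switch to Moderate (6 → 8). Not NE.
(Moderate, Aggressive): Incumbent can switch to Aggressive (5 → 6). Not NE.
(Moderate, Moderate): Incumbent can switch to Passive (2 → 8). Not NE.
(Moderate, Passive): Incumbent gets 8, best alternative 7; Entrant gets 7, best alternative 4. No profitable deviation — NE.
(Moderate, Accommodate): Entrant can switch to Moderate (2 → 4). Not NE.
(Passive, Aggressive): Incumbent can switch to Aggressive (2 → 6). Not NE.
(Passive, Moderate): Incumbent gets 8, best alternative 2; Entrant gets 8, best alternative 4. No profitable deviation — NE.
(Passive, Passive): Incumbent can switch to Aggressive (2 → 7). Not NE.
(Passive, Accommodate): Incumbent can switch to Aggressive (3 → 6). Not NE.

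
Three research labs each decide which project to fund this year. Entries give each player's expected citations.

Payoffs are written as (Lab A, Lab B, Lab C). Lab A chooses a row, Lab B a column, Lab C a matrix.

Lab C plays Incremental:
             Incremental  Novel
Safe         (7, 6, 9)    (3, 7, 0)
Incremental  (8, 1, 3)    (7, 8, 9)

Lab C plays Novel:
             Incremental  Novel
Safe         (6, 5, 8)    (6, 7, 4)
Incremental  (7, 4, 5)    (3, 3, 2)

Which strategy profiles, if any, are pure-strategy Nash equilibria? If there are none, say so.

The pure Nash equilibria are (Safe, Novel, Novel); (Incremental, Incremental, Novel); (Incremental, Novel, Incremental).

(Safe, Incremental, Incremental): Lab A can switch to Incremental (7 → 8). Not NE.
(Safe, Incremental, Novel): Lab A can switch to Incremental (6 → 7). Not NE.
(Safe, Novel, Incremental): Lab A can switch to Incremental (3 → 7). Not NE.
(Safe, Novel, Novel): Lab A gets 6, best alternative 3; Lab B gets 7, best alternative 5; Lab C gets 4, best alternative 0. No profitable deviation — NE.
(Incremental, Incremental, Incremental): Lab B can switch to Novel (1 → 8). Not NE.
(Incremental, Incremental, Novel): Lab A gets 7, best alternative 6; Lab B gets 4, best alternative 3; Lab C gets 5, best alternative 3. No profitable deviation — NE.
(Incremental, Novel, Incremental): Lab A gets 7, best alternative 3; Lab B gets 8, best alternative 1; Lab C gets 9, best alternative 2. No profitable deviation — NE.
(Incremental, Novel, Novel): Lab A can switch to Safe (3 → 6). Not NE.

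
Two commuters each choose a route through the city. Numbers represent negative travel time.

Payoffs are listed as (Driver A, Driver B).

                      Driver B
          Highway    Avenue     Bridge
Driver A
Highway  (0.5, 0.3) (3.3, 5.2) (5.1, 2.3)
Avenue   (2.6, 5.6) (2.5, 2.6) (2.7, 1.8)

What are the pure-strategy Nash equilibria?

(Highway, Highway): Driver A can switch to Avenue (0.5 → 2.6). Not NE.
(Highway, Avenue): Driver A gets 3.3, best alternative 2.5; Driver B gets 5.2, best alternative 2.3. No profitable deviation — NE.
(Highway, Bridge): Driver B can switch to Avenue (2.3 → 5.2). Not NE.
(Avenue, Highway): Driver A gets 2.6, best alternative 0.5; Driver B gets 5.6, best alternative 2.6. No profitable deviation — NE.
(Avenue, Avenue): Driver A can switch to Highway (2.5 → 3.3). Not NE.
(Avenue, Bridge): Driver A can switch to Highway (2.7 → 5.1). Not NE.

(Highway, Avenue) and (Avenue, Highway)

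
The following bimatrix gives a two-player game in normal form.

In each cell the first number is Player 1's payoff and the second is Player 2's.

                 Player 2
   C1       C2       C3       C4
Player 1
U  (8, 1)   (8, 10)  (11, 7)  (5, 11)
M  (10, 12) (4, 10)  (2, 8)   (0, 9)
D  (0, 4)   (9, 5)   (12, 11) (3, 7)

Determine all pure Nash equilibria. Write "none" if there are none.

(U, C4) and (M, C1) and (D, C3)

(U, C1): Player 1 can switch to M (8 → 10). Not NE.
(U, C2): Player 1 can switch to D (8 → 9). Not NE.
(U, C3): Player 1 can switch to D (11 → 12). Not NE.
(U, C4): Player 1 gets 5, best alternative 3; Player 2 gets 11, best alternative 10. No profitable deviation — NE.
(M, C1): Player 1 gets 10, best alternative 8; Player 2 gets 12, best alternative 10. No profitable deviation — NE.
(M, C2): Player 1 can switch to U (4 → 8). Not NE.
(M, C3): Player 1 can switch to U (2 → 11). Not NE.
(M, C4): Player 1 can switch to U (0 → 5). Not NE.
(D, C1): Player 1 can switch to U (0 → 8). Not NE.
(D, C2): Player 2 can switch to C3 (5 → 11). Not NE.
(D, C3): Player 1 gets 12, best alternative 11; Player 2 gets 11, best alternative 7. No profitable deviation — NE.
(D, C4): Player 1 can switch to U (3 → 5). Not NE.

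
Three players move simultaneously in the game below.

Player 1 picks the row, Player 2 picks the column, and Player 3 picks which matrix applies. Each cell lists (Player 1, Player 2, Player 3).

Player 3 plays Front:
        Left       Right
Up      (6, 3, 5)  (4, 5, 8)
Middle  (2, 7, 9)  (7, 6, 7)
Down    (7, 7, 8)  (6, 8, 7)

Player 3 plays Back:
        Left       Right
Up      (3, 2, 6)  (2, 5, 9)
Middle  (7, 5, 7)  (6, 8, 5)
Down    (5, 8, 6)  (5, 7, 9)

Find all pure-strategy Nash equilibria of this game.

none

(Up, Left, Front): Player 1 can switch to Down (6 → 7). Not NE.
(Up, Left, Back): Player 1 can switch to Middle (3 → 7). Not NE.
(Up, Right, Front): Player 1 can switch to Middle (4 → 7). Not NE.
(Up, Right, Back): Player 1 can switch to Middle (2 → 6). Not NE.
(Middle, Left, Front): Player 1 can switch to Up (2 → 6). Not NE.
(Middle, Left, Back): Player 2 can switch to Right (5 → 8). Not NE.
(Middle, Right, Front): Player 2 can switch to Left (6 → 7). Not NE.
(Middle, Right, Back): Player 3 can switch to Front (5 → 7). Not NE.
(Down, Left, Front): Player 2 can switch to Right (7 → 8). Not NE.
(Down, Left, Back): Player 1 can switch to Middle (5 → 7). Not NE.
(Down, Right, Front): Player 1 can switch to Middle (6 → 7). Not NE.
(Down, Right, Back): Player 1 can switch to Middle (5 → 6). Not NE.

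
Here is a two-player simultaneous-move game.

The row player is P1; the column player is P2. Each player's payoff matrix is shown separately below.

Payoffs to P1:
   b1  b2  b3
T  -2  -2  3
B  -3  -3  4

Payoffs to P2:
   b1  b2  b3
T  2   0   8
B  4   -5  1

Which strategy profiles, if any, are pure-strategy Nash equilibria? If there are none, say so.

P1 against b1: payoffs -2, -3 → best response T.
P1 against b2: payoffs -2, -3 → best response T.
P1 against b3: payoffs 3, 4 → best response B.
P2 against T: payoffs 2, 0, 8 → best response b3.
P2 against B: payoffs 4, -5, 1 → best response b1.
No profile is a mutual best response for all players.

There is no pure-strategy Nash equilibrium.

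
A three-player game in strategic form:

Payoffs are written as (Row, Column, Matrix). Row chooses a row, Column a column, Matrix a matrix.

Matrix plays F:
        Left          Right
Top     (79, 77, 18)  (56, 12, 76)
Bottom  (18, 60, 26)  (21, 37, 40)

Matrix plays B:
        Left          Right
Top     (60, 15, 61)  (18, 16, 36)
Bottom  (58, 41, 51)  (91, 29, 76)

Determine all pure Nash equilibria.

This game has no pure Nash equilibrium.

Check each profile: it is a Nash equilibrium iff no player can strictly gain by switching unilaterally.
(Top, Left, F): Matrix can switch to B (18 → 61). Not NE.
(Top, Left, B): Column can switch to Right (15 → 16). Not NE.
(Top, Right, F): Column can switch to Left (12 → 77). Not NE.
(Top, Right, B): Row can switch to Bottom (18 → 91). Not NE.
(Bottom, Left, F): Row can switch to Top (18 → 79). Not NE.
(Bottom, Left, B): Row can switch to Top (58 → 60). Not NE.
(Bottom, Right, F): Row can switch to Top (21 → 56). Not NE.
(Bottom, Right, B): Column can switch to Left (29 → 41). Not NE.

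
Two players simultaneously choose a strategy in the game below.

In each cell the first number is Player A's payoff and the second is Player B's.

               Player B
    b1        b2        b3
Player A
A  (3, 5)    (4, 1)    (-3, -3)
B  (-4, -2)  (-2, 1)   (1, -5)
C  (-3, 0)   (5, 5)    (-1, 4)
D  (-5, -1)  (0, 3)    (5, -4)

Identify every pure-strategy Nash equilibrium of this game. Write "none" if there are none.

(A, b1) and (C, b2)

Player A against b1: payoffs 3, -4, -3, -5 → best response A.
Player A against b2: payoffs 4, -2, 5, 0 → best response C.
Player A against b3: payoffs -3, 1, -1, 5 → best response D.
Player B against A: payoffs 5, 1, -3 → best response b1.
Player B against B: payoffs -2, 1, -5 → best response b2.
Player B against C: payoffs 0, 5, 4 → best response b2.
Player B against D: payoffs -1, 3, -4 → best response b2.
Mutual best responses: (A, b1); (C, b2).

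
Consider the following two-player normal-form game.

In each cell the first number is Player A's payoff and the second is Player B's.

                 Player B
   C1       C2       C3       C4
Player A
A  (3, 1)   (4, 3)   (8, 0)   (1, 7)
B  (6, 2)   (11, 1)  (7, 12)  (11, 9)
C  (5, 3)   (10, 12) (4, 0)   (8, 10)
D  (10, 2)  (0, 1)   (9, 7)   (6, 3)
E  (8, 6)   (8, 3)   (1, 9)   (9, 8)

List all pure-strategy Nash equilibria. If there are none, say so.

Pure NE: (D, C3)

(A, C1): Player A can switch to B (3 → 6). Not NE.
(A, C2): Player A can switch to B (4 → 11). Not NE.
(A, C3): Player A can switch to D (8 → 9). Not NE.
(A, C4): Player A can switch to B (1 → 11). Not NE.
(B, C1): Player A can switch to D (6 → 10). Not NE.
(B, C2): Player B can switch to C1 (1 → 2). Not NE.
(D, C3): Player A gets 9, best alternative 8; Player B gets 7, best alternative 3. No profitable deviation — NE.
(The remaining 13 profiles each have a profitable deviation by the same check.)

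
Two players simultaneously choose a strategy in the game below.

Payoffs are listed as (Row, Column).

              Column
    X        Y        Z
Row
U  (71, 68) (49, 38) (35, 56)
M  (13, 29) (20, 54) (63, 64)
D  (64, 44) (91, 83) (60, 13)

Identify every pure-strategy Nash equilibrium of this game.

Pure-strategy Nash equilibria: (U, X); (M, Z); (D, Y)

(U, X): Row gets 71, best alternative 64; Column gets 68, best alternative 56. No profitable deviation — NE.
(U, Y): Row can switch to D (49 → 91). Not NE.
(U, Z): Row can switch to M (35 → 63). Not NE.
(M, X): Row can switch to U (13 → 71). Not NE.
(M, Y): Row can switch to U (20 → 49). Not NE.
(M, Z): Row gets 63, best alternative 60; Column gets 64, best alternative 54. No profitable deviation — NE.
(D, X): Row can switch to U (64 → 71). Not NE.
(D, Y): Row gets 91, best alternative 49; Column gets 83, best alternative 44. No profitable deviation — NE.
(D, Z): Row can switch to M (60 → 63). Not NE.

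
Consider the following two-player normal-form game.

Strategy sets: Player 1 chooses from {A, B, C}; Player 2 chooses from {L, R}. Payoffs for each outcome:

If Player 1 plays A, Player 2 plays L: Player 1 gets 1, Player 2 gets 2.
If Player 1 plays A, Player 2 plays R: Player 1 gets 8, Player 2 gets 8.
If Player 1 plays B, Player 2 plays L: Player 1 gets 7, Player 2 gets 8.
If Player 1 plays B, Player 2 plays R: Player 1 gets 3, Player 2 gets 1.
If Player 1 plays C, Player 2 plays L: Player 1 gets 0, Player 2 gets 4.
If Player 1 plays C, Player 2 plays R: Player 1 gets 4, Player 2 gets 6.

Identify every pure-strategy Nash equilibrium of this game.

(A, R), (B, L)

Check each profile: it is a Nash equilibrium iff no player can strictly gain by switching unilaterally.
(A, L): Player 1 can switch to B (1 → 7). Not NE.
(A, R): Player 1 gets 8, best alternative 4; Player 2 gets 8, best alternative 2. No profitable deviation — NE.
(B, L): Player 1 gets 7, best alternative 1; Player 2 gets 8, best alternative 1. No profitable deviation — NE.
(B, R): Player 1 can switch to A (3 → 8). Not NE.
(C, L): Player 1 can switch to A (0 → 1). Not NE.
(C, R): Player 1 can switch to A (4 → 8). Not NE.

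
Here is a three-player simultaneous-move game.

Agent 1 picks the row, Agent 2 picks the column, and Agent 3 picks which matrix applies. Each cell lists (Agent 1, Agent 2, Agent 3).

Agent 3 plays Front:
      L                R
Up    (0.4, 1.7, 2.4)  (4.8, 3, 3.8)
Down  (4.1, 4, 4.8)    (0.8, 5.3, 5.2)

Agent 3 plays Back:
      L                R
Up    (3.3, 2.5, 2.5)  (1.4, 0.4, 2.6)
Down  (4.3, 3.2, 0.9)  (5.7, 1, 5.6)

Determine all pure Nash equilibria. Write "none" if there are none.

Pure NE: (Up, R, Front)

Check each profile: it is a Nash equilibrium iff no player can strictly gain by switching unilaterally.
(Up, L, Front): Agent 1 can switch to Down (0.4 → 4.1). Not NE.
(Up, L, Back): Agent 1 can switch to Down (3.3 → 4.3). Not NE.
(Up, R, Front): Agent 1 gets 4.8, best alternative 0.8; Agent 2 gets 3, best alternative 1.7; Agent 3 gets 3.8, best alternative 2.6. No profitable deviation — NE.
(Up, R, Back): Agent 1 can switch to Down (1.4 → 5.7). Not NE.
(Down, L, Front): Agent 2 can switch to R (4 → 5.3). Not NE.
(Down, L, Back): Agent 3 can switch to Front (0.9 → 4.8). Not NE.
(Down, R, Front): Agent 1 can switch to Up (0.8 → 4.8). Not NE.
(The remaining 1 profile has a profitable deviation by the same check.)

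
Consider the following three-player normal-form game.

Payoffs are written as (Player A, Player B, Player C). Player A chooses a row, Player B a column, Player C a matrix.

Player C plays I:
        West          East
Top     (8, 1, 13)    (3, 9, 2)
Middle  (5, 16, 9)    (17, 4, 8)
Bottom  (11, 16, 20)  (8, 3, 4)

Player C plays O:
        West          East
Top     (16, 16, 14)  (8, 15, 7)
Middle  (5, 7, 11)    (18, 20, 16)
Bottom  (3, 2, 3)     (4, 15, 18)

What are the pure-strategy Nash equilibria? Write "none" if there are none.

(Top, West, O), (Middle, East, O), (Bottom, West, I)

Player A against (West, I): payoffs 8, 5, 11 → best response Bottom.
Player A against (West, O): payoffs 16, 5, 3 → best response Top.
Player A against (East, I): payoffs 3, 17, 8 → best response Middle.
Player A against (East, O): payoffs 8, 18, 4 → best response Middle.
Player B against (Top, I): payoffs 1, 9 → best response East.
Player B against (Top, O): payoffs 16, 15 → best response West.
Player B against (Middle, I): payoffs 16, 4 → best response West.
Player B against (Middle, O): payoffs 7, 20 → best response East.
Player B against (Bottom, I): payoffs 16, 3 → best response West.
Player B against (Bottom, O): payoffs 2, 15 → best response East.
Player C against (Top, West): payoffs 13, 14 → best response O.
Player C against (Top, East): payoffs 2, 7 → best response O.
Player C against (Middle, West): payoffs 9, 11 → best response O.
Player C against (Middle, East): payoffs 8, 16 → best response O.
Player C against (Bottom, West): payoffs 20, 3 → best response I.
Player C against (Bottom, East): payoffs 4, 18 → best response O.
Mutual best responses: (Top, West, O); (Middle, East, O); (Bottom, West, I).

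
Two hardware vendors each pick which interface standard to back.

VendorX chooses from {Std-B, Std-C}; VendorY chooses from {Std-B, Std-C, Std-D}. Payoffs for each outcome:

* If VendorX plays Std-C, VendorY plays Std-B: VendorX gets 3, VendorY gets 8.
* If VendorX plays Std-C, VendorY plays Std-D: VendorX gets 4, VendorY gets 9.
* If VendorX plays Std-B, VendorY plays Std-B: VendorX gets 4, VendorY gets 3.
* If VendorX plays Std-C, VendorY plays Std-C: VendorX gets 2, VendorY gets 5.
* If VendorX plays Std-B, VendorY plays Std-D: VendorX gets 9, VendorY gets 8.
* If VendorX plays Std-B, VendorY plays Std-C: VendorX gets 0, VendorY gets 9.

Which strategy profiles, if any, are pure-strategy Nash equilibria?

none

(Std-B, Std-B): VendorY can switch to Std-C (3 → 9). Not NE.
(Std-B, Std-C): VendorX can switch to Std-C (0 → 2). Not NE.
(Std-B, Std-D): VendorY can switch to Std-C (8 → 9). Not NE.
(Std-C, Std-B): VendorX can switch to Std-B (3 → 4). Not NE.
(Std-C, Std-C): VendorY can switch to Std-B (5 → 8). Not NE.
(Std-C, Std-D): VendorX can switch to Std-B (4 → 9). Not NE.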